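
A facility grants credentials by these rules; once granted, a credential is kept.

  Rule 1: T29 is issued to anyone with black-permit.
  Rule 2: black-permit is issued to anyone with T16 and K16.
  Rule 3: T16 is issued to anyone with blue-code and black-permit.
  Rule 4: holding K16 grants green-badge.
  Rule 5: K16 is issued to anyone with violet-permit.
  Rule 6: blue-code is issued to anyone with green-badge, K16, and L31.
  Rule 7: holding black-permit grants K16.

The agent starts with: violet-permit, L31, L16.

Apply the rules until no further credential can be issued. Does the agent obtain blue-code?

Holding violet-permit grants K16 (Rule 5).
Holding K16 grants green-badge (Rule 4).
Holding green-badge, K16, and L31 grants blue-code (Rule 6).

Yes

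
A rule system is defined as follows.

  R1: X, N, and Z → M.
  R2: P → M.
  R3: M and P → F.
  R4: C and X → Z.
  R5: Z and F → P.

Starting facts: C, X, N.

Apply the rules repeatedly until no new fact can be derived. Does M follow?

From C and X, R4 gives Z.
From X, N, and Z, R1 gives M.

Yes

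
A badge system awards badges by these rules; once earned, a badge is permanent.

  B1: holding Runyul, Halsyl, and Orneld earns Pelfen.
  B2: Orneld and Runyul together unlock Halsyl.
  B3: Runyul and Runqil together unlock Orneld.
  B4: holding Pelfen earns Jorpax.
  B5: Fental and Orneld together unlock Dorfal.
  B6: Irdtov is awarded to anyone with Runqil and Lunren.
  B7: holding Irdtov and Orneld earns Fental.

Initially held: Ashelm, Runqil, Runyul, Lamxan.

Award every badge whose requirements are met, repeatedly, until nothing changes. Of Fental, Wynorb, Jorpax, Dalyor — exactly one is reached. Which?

With Runyul and Runqil, Orneld is earned (B3).
With Orneld and Runyul, Halsyl is earned (B2).
With Runyul, Halsyl, and Orneld, Pelfen is earned (B1).
With Pelfen, Jorpax is earned (B4).
No rule produces Wynorb, and it is not given. Fental would need Irdtov and Orneld (B7), but Irdtov is never earned. No rule produces Dalyor, and it is not given.

Jorpax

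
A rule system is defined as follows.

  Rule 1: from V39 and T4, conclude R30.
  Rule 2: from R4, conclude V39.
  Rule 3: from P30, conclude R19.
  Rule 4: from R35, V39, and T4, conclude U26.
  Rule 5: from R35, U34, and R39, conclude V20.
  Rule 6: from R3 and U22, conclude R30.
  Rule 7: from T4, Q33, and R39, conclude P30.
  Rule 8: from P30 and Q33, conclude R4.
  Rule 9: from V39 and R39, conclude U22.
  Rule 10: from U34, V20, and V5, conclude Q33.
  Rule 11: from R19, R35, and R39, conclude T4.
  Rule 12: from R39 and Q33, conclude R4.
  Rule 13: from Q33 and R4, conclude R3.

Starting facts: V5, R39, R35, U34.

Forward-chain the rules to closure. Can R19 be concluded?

No

R19 would need P30 (Rule 3), but P30 is never established.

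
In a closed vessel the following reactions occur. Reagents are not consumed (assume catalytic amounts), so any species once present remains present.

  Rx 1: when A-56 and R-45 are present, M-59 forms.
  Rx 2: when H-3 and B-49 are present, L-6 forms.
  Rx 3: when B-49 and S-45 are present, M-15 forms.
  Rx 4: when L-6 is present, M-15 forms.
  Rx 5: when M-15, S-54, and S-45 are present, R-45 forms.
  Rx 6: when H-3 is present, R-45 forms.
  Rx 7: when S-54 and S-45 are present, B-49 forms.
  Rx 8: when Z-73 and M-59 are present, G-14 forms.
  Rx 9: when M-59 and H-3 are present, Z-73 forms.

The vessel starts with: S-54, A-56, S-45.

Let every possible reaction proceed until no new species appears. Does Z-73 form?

Z-73 would need M-59 and H-3 (Rx 9), but H-3 never forms.

No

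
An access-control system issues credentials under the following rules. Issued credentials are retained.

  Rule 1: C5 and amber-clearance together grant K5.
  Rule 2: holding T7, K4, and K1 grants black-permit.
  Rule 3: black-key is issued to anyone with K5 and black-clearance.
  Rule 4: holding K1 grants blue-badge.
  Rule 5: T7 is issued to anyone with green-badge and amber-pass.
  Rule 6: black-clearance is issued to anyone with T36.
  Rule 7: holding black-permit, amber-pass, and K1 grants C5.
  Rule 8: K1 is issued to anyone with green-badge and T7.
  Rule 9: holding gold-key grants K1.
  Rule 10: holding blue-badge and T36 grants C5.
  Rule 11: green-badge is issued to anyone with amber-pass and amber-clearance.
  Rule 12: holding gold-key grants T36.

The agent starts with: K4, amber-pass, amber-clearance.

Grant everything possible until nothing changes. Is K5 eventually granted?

Yes

Holding amber-pass and amber-clearance grants green-badge (Rule 11).
Holding green-badge and amber-pass grants T7 (Rule 5).
Holding green-badge and T7 grants K1 (Rule 8).
Holding T7, K4, and K1 grants black-permit (Rule 2).
Holding black-permit, amber-pass, and K1 grants C5 (Rule 7).
Holding C5 and amber-clearance grants K5 (Rule 1).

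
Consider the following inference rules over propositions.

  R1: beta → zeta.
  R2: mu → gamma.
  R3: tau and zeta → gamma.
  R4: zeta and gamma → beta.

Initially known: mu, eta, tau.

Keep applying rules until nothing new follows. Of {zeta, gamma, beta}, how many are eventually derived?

mu holds, so gamma follows (R2).
zeta would need beta (R1), but beta is never established.
gamma: reached.
beta would need zeta and gamma (R4), but zeta is never established.
Reached: gamma — 1 of the 3.

1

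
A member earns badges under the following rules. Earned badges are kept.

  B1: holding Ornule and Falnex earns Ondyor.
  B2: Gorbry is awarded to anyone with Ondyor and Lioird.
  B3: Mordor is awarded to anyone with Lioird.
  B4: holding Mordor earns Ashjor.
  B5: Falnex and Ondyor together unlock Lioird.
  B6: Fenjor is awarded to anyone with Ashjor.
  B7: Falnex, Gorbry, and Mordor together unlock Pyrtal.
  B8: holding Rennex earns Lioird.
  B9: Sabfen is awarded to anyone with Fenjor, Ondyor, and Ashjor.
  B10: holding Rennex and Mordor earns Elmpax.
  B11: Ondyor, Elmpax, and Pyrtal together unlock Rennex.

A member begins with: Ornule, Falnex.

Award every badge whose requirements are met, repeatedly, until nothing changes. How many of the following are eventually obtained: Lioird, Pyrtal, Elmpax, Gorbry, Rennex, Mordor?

4

With Ornule and Falnex, Ondyor is earned (B1).
With Falnex and Ondyor, Lioird is earned (B5).
With Lioird, Mordor is earned (B3).
With Ondyor and Lioird, Gorbry is earned (B2).
With Falnex, Gorbry, and Mordor, Pyrtal is earned (B7).
Lioird: reached.
Pyrtal: reached.
Elmpax would need Rennex and Mordor (B10), but Rennex is never earned.
Gorbry: reached.
Rennex would need Ondyor, Elmpax, and Pyrtal (B11), but Elmpax is never earned.
Mordor: reached.
Reached: Lioird, Pyrtal, Gorbry, and Mordor — 4 of the 6.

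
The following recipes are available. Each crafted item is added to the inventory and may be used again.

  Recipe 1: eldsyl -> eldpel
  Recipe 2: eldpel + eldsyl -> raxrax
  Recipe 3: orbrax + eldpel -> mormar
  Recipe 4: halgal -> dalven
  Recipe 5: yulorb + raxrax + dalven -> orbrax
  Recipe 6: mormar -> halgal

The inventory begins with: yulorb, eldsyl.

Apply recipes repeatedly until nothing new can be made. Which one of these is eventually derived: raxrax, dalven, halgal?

Using Recipe 1, eldsyl makes eldpel.
eldpel + eldsyl -> raxrax (Recipe 2).
dalven would need halgal (Recipe 4), but halgal is never obtained. halgal would need mormar (Recipe 6), but mormar is never obtained.

raxrax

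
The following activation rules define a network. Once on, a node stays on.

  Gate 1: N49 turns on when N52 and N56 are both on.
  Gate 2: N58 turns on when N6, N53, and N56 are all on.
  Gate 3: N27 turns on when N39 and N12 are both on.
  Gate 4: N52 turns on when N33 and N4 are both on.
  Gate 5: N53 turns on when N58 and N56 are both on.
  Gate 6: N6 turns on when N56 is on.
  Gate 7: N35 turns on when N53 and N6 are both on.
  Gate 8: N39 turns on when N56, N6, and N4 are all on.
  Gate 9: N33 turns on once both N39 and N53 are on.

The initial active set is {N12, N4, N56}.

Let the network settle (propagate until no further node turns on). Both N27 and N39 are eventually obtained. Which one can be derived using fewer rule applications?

N39: Gate 6: N56 on → N6 on. N56, N6, and N4 are on, so N39 turns on (Gate 8). [2 rule applications]
N27: N56 is on, so N6 turns on (Gate 6). N56, N6, and N4 are on, so N39 turns on (Gate 8). N39 and N12 are on, so N27 turns on (Gate 3). [3 rule applications]
N39 needs fewer.

N39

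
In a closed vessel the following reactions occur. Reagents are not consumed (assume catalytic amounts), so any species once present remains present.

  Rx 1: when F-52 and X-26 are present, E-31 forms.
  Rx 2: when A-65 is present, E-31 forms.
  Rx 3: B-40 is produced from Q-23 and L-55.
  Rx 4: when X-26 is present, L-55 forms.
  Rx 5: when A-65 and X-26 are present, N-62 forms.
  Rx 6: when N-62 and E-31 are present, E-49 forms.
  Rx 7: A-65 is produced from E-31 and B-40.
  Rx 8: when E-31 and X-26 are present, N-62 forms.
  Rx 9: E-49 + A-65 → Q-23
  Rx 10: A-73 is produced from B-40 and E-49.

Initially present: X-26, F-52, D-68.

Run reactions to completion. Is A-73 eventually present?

A-73 would need B-40 and E-49 (Rx 10), but B-40 never forms.

No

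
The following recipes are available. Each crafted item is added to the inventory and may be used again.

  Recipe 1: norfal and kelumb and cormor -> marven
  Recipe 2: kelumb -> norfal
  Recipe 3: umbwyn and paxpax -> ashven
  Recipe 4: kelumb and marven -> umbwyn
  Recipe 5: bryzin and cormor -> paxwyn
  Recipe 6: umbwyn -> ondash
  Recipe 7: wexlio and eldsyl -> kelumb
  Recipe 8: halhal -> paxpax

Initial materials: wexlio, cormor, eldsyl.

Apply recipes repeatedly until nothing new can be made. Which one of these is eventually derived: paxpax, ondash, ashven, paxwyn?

ondash

Using Recipe 7, wexlio and eldsyl make kelumb.
kelumb -> norfal (Recipe 2).
norfal and kelumb and cormor -> marven (Recipe 1).
kelumb and marven -> umbwyn (Recipe 4).
umbwyn -> ondash (Recipe 6).
paxwyn would need bryzin and cormor (Recipe 5), but bryzin is never obtained. ashven would need umbwyn and paxpax (Recipe 3), but paxpax is never obtained. paxpax would need halhal (Recipe 8), but halhal is never obtained.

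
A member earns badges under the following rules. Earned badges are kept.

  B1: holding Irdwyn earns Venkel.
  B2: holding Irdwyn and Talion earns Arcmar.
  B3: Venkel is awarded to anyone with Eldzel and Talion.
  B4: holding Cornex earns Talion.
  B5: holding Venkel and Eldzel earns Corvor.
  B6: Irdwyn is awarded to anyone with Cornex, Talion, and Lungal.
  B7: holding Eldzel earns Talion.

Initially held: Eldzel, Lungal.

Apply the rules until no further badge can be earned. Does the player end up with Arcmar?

Arcmar would need Irdwyn and Talion (B2), but Irdwyn is never earned.

No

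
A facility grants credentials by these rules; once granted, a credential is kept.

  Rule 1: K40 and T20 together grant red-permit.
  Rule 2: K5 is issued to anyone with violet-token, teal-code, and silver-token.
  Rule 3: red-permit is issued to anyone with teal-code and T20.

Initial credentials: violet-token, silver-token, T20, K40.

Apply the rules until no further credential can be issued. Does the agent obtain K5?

No

K5 would need violet-token, teal-code, and silver-token (Rule 2), but teal-code is never granted.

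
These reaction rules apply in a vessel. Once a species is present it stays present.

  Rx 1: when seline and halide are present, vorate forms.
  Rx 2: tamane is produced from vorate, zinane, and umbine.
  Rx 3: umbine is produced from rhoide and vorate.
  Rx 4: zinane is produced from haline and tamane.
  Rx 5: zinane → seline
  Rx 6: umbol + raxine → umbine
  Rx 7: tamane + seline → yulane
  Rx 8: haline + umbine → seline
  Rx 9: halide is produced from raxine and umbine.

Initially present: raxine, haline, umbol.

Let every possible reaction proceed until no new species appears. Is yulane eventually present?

yulane would need tamane and seline (Rx 7), but tamane never forms.

No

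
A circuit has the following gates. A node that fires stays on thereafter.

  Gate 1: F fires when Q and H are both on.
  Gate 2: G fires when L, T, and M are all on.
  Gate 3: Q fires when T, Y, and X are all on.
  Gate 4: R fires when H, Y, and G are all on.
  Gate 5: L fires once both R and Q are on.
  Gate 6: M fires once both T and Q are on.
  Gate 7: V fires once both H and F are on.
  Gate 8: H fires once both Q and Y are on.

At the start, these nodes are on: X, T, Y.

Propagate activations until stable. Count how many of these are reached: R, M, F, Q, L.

Gate 3: T, Y, and X on → Q on.
Q and Y are on, so H fires (Gate 8).
Gate 6: T and Q on → M on.
Gate 1: Q and H on → F on.
R would need H, Y, and G (Gate 4), but G never turns on.
M: reached.
F: reached.
Q: reached.
L would need R and Q (Gate 5), but R never turns on.
Reached: M, F, and Q — 3 of the 5.

3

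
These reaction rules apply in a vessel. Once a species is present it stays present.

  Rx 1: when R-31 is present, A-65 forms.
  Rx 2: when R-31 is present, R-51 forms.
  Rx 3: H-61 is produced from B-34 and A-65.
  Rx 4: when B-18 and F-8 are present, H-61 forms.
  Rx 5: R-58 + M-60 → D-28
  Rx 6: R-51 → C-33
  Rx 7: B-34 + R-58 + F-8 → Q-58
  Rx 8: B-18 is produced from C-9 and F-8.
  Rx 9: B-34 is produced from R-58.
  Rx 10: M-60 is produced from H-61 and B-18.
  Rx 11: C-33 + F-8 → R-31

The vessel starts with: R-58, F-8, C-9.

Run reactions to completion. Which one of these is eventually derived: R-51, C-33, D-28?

D-28

C-9 and F-8 present → B-18 forms (Rx 8).
B-18 and F-8 present → H-61 forms (Rx 4).
H-61 and B-18 present → M-60 forms (Rx 10).
R-58 and M-60 present → D-28 forms (Rx 5).
R-51 would need R-31 (Rx 2), but R-31 never forms. C-33 would need R-51 (Rx 6), but R-51 never forms.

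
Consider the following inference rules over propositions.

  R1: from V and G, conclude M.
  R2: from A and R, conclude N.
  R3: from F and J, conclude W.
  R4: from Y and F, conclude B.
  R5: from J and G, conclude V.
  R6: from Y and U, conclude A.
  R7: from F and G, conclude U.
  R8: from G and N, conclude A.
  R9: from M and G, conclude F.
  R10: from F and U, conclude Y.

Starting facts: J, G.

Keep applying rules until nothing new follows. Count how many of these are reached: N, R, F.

J and G hold, so V follows (R5).
From V and G, R1 gives M.
M and G hold, so F follows (R9).
N would need A and R (R2), but R is never established.
No rule produces R, and it is not given.
F: reached.
Reached: F — 1 of the 3.

1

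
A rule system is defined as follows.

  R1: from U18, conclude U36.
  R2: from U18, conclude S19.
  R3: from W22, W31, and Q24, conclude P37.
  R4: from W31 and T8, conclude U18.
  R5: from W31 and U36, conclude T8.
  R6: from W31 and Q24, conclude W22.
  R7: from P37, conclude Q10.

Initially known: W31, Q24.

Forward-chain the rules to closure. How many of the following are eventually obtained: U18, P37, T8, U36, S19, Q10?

2

W31 and Q24 hold, so W22 follows (R6).
W22, W31, and Q24 hold, so P37 follows (R3).
P37 holds, so Q10 follows (R7).
U18 would need W31 and T8 (R4), but T8 is never established.
P37: reached.
T8 would need W31 and U36 (R5), but U36 is never established.
U36 would need U18 (R1), but U18 is never established.
S19 would need U18 (R2), but U18 is never established.
Q10: reached.
Reached: P37 and Q10 — 2 of the 6.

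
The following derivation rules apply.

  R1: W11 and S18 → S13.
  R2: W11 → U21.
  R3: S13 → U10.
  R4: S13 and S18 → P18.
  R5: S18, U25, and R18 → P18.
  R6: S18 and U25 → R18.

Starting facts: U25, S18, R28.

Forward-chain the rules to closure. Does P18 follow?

From S18 and U25, R6 gives R18.
From S18, U25, and R18, R5 gives P18.

Yes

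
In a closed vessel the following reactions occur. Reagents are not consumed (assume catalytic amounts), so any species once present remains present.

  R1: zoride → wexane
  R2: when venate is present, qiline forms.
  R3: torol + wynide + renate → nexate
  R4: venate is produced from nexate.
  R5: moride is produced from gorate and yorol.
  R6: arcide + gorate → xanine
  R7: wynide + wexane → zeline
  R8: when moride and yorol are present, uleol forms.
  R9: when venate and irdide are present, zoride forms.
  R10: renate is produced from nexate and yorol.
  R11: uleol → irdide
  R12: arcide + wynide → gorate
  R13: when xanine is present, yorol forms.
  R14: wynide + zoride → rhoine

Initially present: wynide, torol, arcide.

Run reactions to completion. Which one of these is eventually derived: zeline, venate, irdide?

irdide

arcide and wynide present → gorate forms (R12).
arcide and gorate present → xanine forms (R6).
xanine present → yorol forms (R13).
gorate and yorol present → moride forms (R5).
moride and yorol present → uleol forms (R8).
uleol present → irdide forms (R11).
venate would need nexate (R4), but nexate never forms. zeline would need wynide and wexane (R7), but wexane never forms.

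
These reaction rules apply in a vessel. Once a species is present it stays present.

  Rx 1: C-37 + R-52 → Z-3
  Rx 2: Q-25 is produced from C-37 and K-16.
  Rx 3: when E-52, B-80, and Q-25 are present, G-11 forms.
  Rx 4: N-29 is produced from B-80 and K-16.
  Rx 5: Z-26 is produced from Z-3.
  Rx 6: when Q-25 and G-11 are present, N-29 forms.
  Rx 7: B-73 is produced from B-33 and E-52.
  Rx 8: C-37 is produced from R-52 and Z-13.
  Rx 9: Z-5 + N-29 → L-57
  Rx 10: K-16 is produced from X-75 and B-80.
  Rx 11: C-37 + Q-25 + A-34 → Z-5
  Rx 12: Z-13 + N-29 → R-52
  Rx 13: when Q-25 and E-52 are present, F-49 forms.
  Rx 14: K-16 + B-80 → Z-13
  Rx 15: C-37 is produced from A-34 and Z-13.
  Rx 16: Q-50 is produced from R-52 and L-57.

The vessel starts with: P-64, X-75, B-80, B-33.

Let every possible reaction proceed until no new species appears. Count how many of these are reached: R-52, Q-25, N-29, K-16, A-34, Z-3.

5

X-75 and B-80 present → K-16 forms (Rx 10).
B-80 and K-16 present → N-29 forms (Rx 4).
K-16 and B-80 present → Z-13 forms (Rx 14).
Z-13 and N-29 present → R-52 forms (Rx 12).
R-52 and Z-13 present → C-37 forms (Rx 8).
C-37 and R-52 present → Z-3 forms (Rx 1).
C-37 and K-16 present → Q-25 forms (Rx 2).
R-52: reached.
Q-25: reached.
N-29: reached.
K-16: reached.
No rule produces A-34, and it is not given.
Z-3: reached.
Reached: R-52, Q-25, N-29, K-16, and Z-3 — 5 of the 6.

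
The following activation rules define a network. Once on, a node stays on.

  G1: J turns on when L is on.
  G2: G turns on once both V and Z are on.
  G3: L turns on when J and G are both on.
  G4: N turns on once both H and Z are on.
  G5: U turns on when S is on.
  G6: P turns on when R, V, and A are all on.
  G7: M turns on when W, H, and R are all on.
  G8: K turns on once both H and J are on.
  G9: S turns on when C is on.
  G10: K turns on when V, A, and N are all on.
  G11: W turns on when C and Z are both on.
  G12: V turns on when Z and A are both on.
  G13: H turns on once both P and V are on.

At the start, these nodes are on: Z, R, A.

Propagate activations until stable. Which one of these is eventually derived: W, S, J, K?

K

Z and A are on, so V turns on (G12).
R, V, and A are on, so P turns on (G6).
P and V are on, so H turns on (G13).
H and Z are on, so N turns on (G4).
V, A, and N are on, so K turns on (G10).
W would need C and Z (G11), but C never turns on. J would need L (G1), but L never turns on. S would need C (G9), but C never turns on.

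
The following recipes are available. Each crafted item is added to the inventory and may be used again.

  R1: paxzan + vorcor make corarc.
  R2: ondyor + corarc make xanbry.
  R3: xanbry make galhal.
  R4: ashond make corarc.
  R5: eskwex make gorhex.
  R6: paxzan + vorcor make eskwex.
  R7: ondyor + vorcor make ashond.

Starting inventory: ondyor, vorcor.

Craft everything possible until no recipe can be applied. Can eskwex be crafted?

eskwex would need paxzan and vorcor (R6), but paxzan is never obtained.

No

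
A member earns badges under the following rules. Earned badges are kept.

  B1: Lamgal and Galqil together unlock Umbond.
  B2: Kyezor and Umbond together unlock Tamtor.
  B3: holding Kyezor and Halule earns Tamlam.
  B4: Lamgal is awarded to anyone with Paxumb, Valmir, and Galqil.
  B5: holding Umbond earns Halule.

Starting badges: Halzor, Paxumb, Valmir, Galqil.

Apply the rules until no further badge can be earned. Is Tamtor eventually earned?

No

Tamtor would need Kyezor and Umbond (B2), but Kyezor is never earned.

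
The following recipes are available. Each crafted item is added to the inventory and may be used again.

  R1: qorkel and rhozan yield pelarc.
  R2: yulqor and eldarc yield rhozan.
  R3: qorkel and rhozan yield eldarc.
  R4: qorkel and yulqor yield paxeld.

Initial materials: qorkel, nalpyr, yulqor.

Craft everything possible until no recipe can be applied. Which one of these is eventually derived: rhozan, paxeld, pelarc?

qorkel and yulqor → paxeld (R4).
pelarc would need qorkel and rhozan (R1), but rhozan is never obtained. rhozan would need yulqor and eldarc (R2), but eldarc is never obtained.

paxeld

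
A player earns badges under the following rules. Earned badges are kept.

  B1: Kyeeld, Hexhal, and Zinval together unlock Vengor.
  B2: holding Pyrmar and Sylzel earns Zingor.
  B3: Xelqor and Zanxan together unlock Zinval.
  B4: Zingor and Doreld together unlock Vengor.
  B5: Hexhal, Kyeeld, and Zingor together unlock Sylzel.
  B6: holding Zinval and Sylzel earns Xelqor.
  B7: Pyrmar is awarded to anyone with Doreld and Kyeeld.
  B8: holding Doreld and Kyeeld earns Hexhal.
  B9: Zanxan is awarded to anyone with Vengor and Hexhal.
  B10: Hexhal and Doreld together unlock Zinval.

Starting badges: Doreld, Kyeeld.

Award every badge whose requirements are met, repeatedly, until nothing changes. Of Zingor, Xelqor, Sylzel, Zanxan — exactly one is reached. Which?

With Doreld and Kyeeld, Hexhal is earned (B8).
With Hexhal and Doreld, Zinval is earned (B10).
With Kyeeld, Hexhal, and Zinval, Vengor is earned (B1).
With Vengor and Hexhal, Zanxan is earned (B9).
Zingor would need Pyrmar and Sylzel (B2), but Sylzel is never earned. Sylzel would need Hexhal, Kyeeld, and Zingor (B5), but Zingor is never earned. Xelqor would need Zinval and Sylzel (B6), but Sylzel is never earned.

Zanxan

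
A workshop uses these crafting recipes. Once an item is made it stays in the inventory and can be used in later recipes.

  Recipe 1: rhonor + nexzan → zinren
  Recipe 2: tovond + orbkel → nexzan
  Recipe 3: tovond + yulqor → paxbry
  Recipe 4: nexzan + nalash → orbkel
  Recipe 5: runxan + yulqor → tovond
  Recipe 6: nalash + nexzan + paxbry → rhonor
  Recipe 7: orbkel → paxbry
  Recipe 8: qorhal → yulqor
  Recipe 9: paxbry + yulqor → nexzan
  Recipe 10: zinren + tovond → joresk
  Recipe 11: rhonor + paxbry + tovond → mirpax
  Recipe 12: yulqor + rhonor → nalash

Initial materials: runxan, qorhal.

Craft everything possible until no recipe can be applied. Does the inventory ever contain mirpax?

No

mirpax would need rhonor, paxbry, and tovond (Recipe 11), but rhonor is never obtained.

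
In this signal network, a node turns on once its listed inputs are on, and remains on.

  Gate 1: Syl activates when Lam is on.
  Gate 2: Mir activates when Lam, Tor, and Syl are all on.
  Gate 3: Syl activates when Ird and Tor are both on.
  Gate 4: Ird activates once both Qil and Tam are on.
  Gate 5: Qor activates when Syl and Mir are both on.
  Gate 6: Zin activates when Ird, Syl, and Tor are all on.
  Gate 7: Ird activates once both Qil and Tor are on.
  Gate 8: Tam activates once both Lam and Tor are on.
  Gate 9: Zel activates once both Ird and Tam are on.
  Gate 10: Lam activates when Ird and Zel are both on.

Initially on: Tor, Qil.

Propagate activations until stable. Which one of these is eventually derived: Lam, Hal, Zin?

Zin

Gate 7: Qil and Tor on → Ird on.
Gate 3: Ird and Tor on → Syl on.
Ird, Syl, and Tor are on, so Zin activates (Gate 6).
Lam would need Ird and Zel (Gate 10), but Zel never turns on. No rule produces Hal, and it is not given.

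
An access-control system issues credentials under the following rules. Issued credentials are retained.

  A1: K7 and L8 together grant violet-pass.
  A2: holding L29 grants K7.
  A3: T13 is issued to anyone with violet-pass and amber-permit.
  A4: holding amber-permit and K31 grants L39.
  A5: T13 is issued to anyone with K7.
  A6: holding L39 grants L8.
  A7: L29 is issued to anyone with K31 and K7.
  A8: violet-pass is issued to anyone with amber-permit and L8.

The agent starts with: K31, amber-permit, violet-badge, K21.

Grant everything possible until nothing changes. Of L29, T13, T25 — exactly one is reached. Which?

T13

Holding amber-permit and K31 grants L39 (A4).
Holding L39 grants L8 (A6).
Holding amber-permit and L8 grants violet-pass (A8).
Holding violet-pass and amber-permit grants T13 (A3).
L29 would need K31 and K7 (A7), but K7 is never granted. No rule produces T25, and it is not given.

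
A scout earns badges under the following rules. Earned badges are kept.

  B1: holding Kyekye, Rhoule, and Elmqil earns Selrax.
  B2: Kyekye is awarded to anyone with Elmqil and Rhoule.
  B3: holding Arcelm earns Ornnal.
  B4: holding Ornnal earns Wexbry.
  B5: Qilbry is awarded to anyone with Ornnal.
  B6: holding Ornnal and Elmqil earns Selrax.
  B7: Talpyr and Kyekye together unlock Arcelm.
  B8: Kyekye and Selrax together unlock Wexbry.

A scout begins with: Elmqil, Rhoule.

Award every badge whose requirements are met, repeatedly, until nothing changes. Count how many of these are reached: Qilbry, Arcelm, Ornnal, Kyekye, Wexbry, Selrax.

With Elmqil and Rhoule, Kyekye is earned (B2).
With Kyekye, Rhoule, and Elmqil, Selrax is earned (B1).
With Kyekye and Selrax, Wexbry is earned (B8).
Qilbry would need Ornnal (B5), but Ornnal is never earned.
Arcelm would need Talpyr and Kyekye (B7), but Talpyr is never earned.
Ornnal would need Arcelm (B3), but Arcelm is never earned.
Kyekye: reached.
Wexbry: reached.
Selrax: reached.
Reached: Kyekye, Wexbry, and Selrax — 3 of the 6.

3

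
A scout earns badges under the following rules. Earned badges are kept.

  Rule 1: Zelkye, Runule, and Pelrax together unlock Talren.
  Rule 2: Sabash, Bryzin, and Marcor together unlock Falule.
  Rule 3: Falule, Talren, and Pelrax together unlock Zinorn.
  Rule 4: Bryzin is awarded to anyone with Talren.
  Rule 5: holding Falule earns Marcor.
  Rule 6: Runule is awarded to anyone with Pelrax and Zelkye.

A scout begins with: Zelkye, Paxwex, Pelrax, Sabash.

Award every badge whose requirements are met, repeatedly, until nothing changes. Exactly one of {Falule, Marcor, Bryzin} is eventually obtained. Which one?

Bryzin

With Pelrax and Zelkye, Runule is earned (Rule 6).
With Zelkye, Runule, and Pelrax, Talren is earned (Rule 1).
With Talren, Bryzin is earned (Rule 4).
Falule would need Sabash, Bryzin, and Marcor (Rule 2), but Marcor is never earned. Marcor would need Falule (Rule 5), but Falule is never earned.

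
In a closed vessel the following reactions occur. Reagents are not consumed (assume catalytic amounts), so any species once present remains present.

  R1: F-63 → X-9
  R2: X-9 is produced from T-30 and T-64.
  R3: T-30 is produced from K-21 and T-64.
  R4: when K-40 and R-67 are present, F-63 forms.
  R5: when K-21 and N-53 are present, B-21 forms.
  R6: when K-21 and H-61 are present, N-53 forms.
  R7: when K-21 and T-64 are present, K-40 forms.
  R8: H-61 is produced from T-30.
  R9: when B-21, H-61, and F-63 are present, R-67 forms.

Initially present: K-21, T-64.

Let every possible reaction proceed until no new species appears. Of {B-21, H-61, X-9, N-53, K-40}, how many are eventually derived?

K-21 and T-64 present → T-30 forms (R3).
K-21 and T-64 present → K-40 forms (R7).
T-30 and T-64 present → X-9 forms (R2).
T-30 present → H-61 forms (R8).
K-21 and H-61 present → N-53 forms (R6).
K-21 and N-53 present → B-21 forms (R5).
B-21: reached.
H-61: reached.
X-9: reached.
N-53: reached.
K-40: reached.
All 5 are reached.

5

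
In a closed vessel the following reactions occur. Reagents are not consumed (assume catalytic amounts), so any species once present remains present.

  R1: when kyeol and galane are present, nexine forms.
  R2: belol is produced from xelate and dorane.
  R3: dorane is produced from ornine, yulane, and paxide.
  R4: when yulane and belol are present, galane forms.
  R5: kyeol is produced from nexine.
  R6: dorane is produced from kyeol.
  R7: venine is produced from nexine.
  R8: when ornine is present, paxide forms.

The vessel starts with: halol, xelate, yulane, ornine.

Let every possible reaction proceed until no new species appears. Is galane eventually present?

Yes

ornine present → paxide forms (R8).
ornine, yulane, and paxide present → dorane forms (R3).
xelate and dorane present → belol forms (R2).
yulane and belol present → galane forms (R4).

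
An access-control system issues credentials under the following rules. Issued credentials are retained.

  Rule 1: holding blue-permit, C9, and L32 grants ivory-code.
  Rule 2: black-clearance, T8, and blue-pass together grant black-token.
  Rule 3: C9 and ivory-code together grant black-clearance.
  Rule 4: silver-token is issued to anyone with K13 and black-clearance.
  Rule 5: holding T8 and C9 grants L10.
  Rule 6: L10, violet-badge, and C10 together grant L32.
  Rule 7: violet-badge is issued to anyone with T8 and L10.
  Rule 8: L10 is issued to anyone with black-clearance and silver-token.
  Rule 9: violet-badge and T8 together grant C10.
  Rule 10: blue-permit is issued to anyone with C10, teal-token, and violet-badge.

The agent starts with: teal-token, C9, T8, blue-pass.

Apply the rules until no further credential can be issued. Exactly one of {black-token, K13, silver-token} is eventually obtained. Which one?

Holding T8 and C9 grants L10 (Rule 5).
Holding T8 and L10 grants violet-badge (Rule 7).
Holding violet-badge and T8 grants C10 (Rule 9).
Holding L10, violet-badge, and C10 grants L32 (Rule 6).
Holding C10, teal-token, and violet-badge grants blue-permit (Rule 10).
Holding blue-permit, C9, and L32 grants ivory-code (Rule 1).
Holding C9 and ivory-code grants black-clearance (Rule 3).
Holding black-clearance, T8, and blue-pass grants black-token (Rule 2).
silver-token would need K13 and black-clearance (Rule 4), but K13 is never granted. No rule produces K13, and it is not given.

black-token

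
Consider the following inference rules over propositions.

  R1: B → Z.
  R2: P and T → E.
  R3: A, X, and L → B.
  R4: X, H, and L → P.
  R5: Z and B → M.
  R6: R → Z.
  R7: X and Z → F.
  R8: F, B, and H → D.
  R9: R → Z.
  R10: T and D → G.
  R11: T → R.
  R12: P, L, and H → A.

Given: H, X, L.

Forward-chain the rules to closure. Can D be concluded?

X, H, and L hold, so P follows (R4).
From P, L, and H, R12 gives A.
From A, X, and L, R3 gives B.
From B, R1 gives Z.
From X and Z, R7 gives F.
From F, B, and H, R8 gives D.

Yes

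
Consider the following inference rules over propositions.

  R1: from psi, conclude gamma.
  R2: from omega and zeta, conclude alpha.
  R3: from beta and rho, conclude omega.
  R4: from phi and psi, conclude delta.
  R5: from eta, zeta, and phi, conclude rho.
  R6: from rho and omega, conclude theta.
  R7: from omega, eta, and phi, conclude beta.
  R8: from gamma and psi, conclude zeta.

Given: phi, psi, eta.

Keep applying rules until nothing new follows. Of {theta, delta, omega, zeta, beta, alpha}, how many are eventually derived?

2

From psi, R1 gives gamma.
From phi and psi, R4 gives delta.
gamma and psi hold, so zeta follows (R8).
theta would need rho and omega (R6), but omega is never established.
delta: reached.
omega would need beta and rho (R3), but beta is never established.
zeta: reached.
beta would need omega, eta, and phi (R7), but omega is never established.
alpha would need omega and zeta (R2), but omega is never established.
Reached: delta and zeta — 2 of the 6.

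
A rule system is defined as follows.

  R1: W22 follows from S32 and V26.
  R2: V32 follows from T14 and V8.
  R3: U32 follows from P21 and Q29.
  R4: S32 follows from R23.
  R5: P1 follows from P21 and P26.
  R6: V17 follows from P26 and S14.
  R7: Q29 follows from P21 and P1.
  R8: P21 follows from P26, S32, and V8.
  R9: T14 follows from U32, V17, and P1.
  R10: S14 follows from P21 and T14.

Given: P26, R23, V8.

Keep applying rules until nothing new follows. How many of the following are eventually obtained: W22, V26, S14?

0

W22 would need S32 and V26 (R1), but V26 is never established.
No rule produces V26, and it is not given.
S14 would need P21 and T14 (R10), but T14 is never established.
None of the 3 are reached.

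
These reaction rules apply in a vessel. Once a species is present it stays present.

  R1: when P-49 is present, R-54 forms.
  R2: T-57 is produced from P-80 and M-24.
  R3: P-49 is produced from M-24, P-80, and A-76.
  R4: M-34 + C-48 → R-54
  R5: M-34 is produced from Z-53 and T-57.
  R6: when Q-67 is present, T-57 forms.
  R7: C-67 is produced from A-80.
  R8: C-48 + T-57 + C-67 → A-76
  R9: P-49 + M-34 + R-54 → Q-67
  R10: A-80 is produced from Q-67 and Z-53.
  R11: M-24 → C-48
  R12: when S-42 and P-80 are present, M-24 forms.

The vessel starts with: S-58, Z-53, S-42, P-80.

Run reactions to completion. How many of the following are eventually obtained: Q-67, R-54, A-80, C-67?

S-42 and P-80 present → M-24 forms (R12).
P-80 and M-24 present → T-57 forms (R2).
M-24 present → C-48 forms (R11).
Z-53 and T-57 present → M-34 forms (R5).
M-34 and C-48 present → R-54 forms (R4).
Q-67 would need P-49, M-34, and R-54 (R9), but P-49 never forms.
R-54: reached.
A-80 would need Q-67 and Z-53 (R10), but Q-67 never forms.
C-67 would need A-80 (R7), but A-80 never forms.
Reached: R-54 — 1 of the 4.

1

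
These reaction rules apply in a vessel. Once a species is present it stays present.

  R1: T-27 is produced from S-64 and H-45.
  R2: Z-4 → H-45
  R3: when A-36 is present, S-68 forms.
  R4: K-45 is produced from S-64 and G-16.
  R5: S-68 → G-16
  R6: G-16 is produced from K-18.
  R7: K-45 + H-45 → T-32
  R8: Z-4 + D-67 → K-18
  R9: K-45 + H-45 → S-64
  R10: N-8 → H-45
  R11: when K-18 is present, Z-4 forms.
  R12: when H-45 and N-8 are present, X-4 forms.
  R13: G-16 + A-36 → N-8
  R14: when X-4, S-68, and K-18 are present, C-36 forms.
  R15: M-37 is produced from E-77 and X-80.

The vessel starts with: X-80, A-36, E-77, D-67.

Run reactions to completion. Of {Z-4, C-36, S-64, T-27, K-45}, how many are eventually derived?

0

Z-4 would need K-18 (R11), but K-18 never forms.
C-36 would need X-4, S-68, and K-18 (R14), but K-18 never forms.
S-64 would need K-45 and H-45 (R9), but K-45 never forms.
T-27 would need S-64 and H-45 (R1), but S-64 never forms.
K-45 would need S-64 and G-16 (R4), but S-64 never forms.
None of the 5 are reached.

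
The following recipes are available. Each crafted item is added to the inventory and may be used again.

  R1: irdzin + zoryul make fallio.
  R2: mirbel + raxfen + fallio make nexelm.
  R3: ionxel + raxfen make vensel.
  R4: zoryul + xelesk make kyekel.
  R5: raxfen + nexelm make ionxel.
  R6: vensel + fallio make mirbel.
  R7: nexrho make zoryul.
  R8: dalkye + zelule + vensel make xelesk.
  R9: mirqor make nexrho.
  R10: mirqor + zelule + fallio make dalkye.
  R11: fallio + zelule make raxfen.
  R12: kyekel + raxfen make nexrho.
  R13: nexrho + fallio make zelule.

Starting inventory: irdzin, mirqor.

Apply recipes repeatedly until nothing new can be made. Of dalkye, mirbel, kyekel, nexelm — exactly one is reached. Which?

mirqor → nexrho (R9).
nexrho → zoryul (R7).
irdzin + zoryul → fallio (R1).
nexrho + fallio → zelule (R13).
mirqor + zelule + fallio → dalkye (R10).
mirbel would need vensel and fallio (R6), but vensel is never obtained. nexelm would need mirbel, raxfen, and fallio (R2), but mirbel is never obtained. kyekel would need zoryul and xelesk (R4), but xelesk is never obtained.

dalkye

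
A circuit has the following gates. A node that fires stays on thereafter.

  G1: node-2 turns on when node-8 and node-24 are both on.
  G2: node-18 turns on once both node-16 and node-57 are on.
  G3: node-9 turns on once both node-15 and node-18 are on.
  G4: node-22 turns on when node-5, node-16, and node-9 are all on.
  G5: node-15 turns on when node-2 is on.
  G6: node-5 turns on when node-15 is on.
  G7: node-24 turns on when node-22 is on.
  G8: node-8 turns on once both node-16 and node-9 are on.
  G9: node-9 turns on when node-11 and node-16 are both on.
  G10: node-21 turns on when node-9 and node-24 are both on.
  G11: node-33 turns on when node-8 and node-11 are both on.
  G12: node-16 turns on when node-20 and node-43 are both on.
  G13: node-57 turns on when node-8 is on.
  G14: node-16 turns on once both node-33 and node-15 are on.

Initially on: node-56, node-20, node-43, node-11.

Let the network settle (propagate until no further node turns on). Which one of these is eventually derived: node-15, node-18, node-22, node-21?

node-18

G12: node-20 and node-43 on → node-16 on.
G9: node-11 and node-16 on → node-9 on.
node-16 and node-9 are on, so node-8 turns on (G8).
G13: node-8 on → node-57 on.
G2: node-16 and node-57 on → node-18 on.
node-22 would need node-5, node-16, and node-9 (G4), but node-5 never turns on. node-15 would need node-2 (G5), but node-2 never turns on. node-21 would need node-9 and node-24 (G10), but node-24 never turns on.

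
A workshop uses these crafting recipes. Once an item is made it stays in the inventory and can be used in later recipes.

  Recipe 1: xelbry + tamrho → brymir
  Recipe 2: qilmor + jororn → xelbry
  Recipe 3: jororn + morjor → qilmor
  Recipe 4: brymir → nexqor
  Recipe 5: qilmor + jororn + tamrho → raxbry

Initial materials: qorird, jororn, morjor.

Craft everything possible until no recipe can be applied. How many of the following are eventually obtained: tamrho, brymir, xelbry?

1

Using Recipe 3, jororn and morjor make qilmor.
Using Recipe 2, qilmor and jororn make xelbry.
No rule produces tamrho, and it is not given.
brymir would need xelbry and tamrho (Recipe 1), but tamrho is never obtained.
xelbry: reached.
Reached: xelbry — 1 of the 3.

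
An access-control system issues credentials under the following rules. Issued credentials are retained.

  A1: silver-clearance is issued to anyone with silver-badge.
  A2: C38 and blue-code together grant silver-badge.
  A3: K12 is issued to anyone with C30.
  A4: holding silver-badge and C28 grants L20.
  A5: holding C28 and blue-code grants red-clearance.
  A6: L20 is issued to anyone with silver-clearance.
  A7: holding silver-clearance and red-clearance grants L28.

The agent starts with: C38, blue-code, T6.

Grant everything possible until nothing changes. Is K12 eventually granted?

No

K12 would need C30 (A3), but C30 is never granted.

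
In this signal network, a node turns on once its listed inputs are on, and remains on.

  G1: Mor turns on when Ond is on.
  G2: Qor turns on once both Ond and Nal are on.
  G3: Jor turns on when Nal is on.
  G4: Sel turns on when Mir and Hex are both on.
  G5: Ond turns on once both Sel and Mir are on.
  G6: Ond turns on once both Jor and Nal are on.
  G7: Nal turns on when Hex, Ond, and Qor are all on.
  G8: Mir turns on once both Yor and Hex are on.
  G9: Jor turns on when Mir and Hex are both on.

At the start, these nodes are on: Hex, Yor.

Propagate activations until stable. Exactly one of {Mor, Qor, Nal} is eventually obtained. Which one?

Mor

Yor and Hex are on, so Mir turns on (G8).
G4: Mir and Hex on → Sel on.
Sel and Mir are on, so Ond turns on (G5).
G1: Ond on → Mor on.
Qor would need Ond and Nal (G2), but Nal never turns on. Nal would need Hex, Ond, and Qor (G7), but Qor never turns on.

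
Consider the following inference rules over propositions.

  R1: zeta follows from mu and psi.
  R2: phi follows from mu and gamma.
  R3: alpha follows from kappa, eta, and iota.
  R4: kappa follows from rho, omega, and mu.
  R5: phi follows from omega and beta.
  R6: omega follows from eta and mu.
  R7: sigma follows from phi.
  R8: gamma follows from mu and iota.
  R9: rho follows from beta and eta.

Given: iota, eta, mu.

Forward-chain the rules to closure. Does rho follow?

No

rho would need beta and eta (R9), but beta is never established.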